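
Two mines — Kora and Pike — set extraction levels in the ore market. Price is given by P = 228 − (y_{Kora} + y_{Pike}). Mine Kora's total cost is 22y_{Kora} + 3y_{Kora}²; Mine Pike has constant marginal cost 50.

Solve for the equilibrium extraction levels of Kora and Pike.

15.6, 81.2

Mine Kora's profit: π = y_{Kora}(228 − (y_{Kora} + y_{Pike})) − 22y_{Kora} − 3y_{Kora}².
∂π/∂y_{Kora} = 206 − 8y_{Kora} − y_{Pike} = 0, so y_{Kora} = 25.75 − 0.125y_{Pike}.
For Pike: ∂π/∂y_{Pike} = 178 − 2y_{Pike} − y_{Kora} = 0 ⇒ y_{Pike} = 89 − 0.5y_{Kora}.
Substituting the second reaction function into the first: y_{Kora} = 25.75 − 0.125(89 − 0.5y_{Kora}), which gives 0.9375y_{Kora} = 14.625 ⇒ y_{Kora} = 15.6.
Then y_{Pike} = 89 − 0.5·15.6 = 81.2.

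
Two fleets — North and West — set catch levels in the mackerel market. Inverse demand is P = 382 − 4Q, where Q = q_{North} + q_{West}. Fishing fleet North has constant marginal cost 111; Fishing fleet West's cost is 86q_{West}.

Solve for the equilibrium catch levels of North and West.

20.5, 26.75

Fishing fleet North's profit: π = q_{North}(382 − 4(q_{North} + q_{West})) − 111q_{North}.
∂π/∂q_{North} = 271 − 8q_{North} − 4q_{West} = 0, so q_{North} = 33.875 − 0.5q_{West}.
By the same steps for West: q_{West} = 37 − 0.5q_{North}.
Solving the two reaction functions simultaneously: (1 − (−0.5)(−0.5))q_{North} = 33.875 − 0.5·37, so 0.75q_{North} = 15.375 and q_{North} = 20.5.
Then q_{West} = 37 − 0.5·20.5 = 26.75.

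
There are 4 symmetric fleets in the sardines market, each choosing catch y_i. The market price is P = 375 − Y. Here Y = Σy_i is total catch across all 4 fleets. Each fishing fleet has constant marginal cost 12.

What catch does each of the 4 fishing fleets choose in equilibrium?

72.6

A representative fishing fleet's profit is π_i = y_i(375 − Y) − 12y_i, with Y = y_i + Σ_{j≠i} y_j.
First-order condition: 363 − 2y_i − Σ_{j≠i} y_j = 0.
In a symmetric equilibrium every fishing fleet chooses the same y, so Σ_{j≠i} y_j = 3y. The condition becomes 363 − 5y = 0, giving y = 363/5 = 72.6.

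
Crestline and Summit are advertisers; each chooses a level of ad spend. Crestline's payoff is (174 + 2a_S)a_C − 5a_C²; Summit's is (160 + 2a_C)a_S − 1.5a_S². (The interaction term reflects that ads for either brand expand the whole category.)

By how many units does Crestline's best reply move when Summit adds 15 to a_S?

3

Expanding Crestline's payoff: 174a_C + 2a_Sa_C − 5a_C².
∂π/∂a_C = 174 + 2a_S − 10a_C = 0, so a_C = 17.4 + 0.2a_S.
The reaction-function slope is 0.2, so a 15-unit rise in a_S moves a_C by 0.2 × 15 = 3. Crestline's best response rises — the actions are strategic complements.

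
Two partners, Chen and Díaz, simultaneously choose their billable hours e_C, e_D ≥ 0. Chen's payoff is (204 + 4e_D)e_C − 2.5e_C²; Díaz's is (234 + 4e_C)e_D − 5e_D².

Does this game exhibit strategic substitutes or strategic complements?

Expanding Chen's payoff: 204e_C + 4e_De_C − 2.5e_C².
∂π/∂e_C = 204 + 4e_D − 5e_C = 0, so e_C = 40.8 + 0.8e_D.
The best-response slope de_C/de_D = 0.8 > 0: the reaction function is upward-sloping, so the choices are strategic complements.

strategic complements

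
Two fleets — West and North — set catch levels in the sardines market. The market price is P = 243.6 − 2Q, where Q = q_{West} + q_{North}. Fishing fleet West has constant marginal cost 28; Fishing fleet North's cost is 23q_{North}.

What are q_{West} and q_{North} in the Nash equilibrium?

35.1, 37.6

Fishing fleet West's profit: π = q_{West}(243.6 − 2(q_{West} + q_{North})) − 28q_{West}.
∂π/∂q_{West} = 215.6 − 4q_{West} − 2q_{North} = 0, so q_{West} = 53.9 − 0.5q_{North}.
By the same steps for North: q_{North} = 55.15 − 0.5q_{West}.
Solving the two reaction functions simultaneously: (1 − (−0.5)(−0.5))q_{West} = 53.9 − 0.5·55.15, so 0.75q_{West} = 26.325 and q_{West} = 35.1.
Then q_{North} = 55.15 − 0.5·35.1 = 37.6.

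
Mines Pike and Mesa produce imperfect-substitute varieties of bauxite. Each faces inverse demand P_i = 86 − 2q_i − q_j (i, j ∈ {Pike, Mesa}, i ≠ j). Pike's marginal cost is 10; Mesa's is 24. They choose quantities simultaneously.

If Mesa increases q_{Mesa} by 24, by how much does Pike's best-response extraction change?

Mine Pike's profit: π = q_{Pike}(86 − 2q_{Pike} − q_{Mesa}) − 10q_{Pike}.
∂π/∂q_{Pike} = 76 − 4q_{Pike} − q_{Mesa} = 0 ⇒ q_{Pike} = 19 − 0.25q_{Mesa}.
The reaction-function slope is −0.25, so a 24-unit rise in q_{Mesa} moves q_{Pike} by −0.25 × 24 = −6. Pike's best response falls — the actions are strategic substitutes.

-6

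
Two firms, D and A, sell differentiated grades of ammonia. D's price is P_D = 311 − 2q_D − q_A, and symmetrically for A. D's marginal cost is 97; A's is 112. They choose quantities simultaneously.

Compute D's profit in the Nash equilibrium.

Firm D's profit: π = q_D(311 − 2q_D − q_A) − 97q_D.
∂π/∂q_D = 214 − 4q_D − q_A = 0 ⇒ q_D = 53.5 − 0.25q_A.
Similarly q_A = 49.75 − 0.25q_D.
Plugging q_A into D's best response: q_D = 53.5 − 0.25(49.75 − 0.25q_D) ⇒ 0.9375q_D = 41.0625, so q_D = 43.8.
Then q_A = 49.75 − 0.25·43.8 = 38.8.
P_D = 311 − 2·43.8 − 38.8 = 184.6.
Profit = (184.6 − 97)·43.8 = 3836.88.

3836.88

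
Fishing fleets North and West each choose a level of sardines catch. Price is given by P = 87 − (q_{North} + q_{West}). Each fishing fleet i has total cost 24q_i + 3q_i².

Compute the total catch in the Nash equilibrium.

14

Fishing fleet North's profit: π = q_{North}(87 − (q_{North} + q_{West})) − 24q_{North} − 3q_{North}².
∂π/∂q_{North} = 63 − 8q_{North} − q_{West} = 0, so q_{North} = 7.875 − 0.125q_{West}.
Setting q_{North} = q_{West} in the reaction function: q_{North} = 7.875 − 0.125q_{North}, so q_{North} = 7.875 / 1.125 = 7.
Total catch: 7 + 7 = 14.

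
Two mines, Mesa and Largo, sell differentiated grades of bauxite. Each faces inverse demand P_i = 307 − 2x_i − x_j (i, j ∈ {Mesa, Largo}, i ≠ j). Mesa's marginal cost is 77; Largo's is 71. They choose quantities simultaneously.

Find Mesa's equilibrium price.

Mine Mesa's profit: π = x_{Mesa}(307 − 2x_{Mesa} − x_{Largo}) − 77x_{Mesa}.
∂π/∂x_{Mesa} = 230 − 4x_{Mesa} − x_{Largo} = 0 ⇒ x_{Mesa} = 57.5 − 0.25x_{Largo}.
Similarly x_{Largo} = 59 − 0.25x_{Mesa}.
Plugging x_{Largo} into Mesa's best response: x_{Mesa} = 57.5 − 0.25(59 − 0.25x_{Mesa}) ⇒ 0.9375x_{Mesa} = 42.75, so x_{Mesa} = 45.6.
Then x_{Largo} = 59 − 0.25·45.6 = 47.6.
P_{Mesa} = 307 − 2·45.6 − 47.6 = 168.2.

168.2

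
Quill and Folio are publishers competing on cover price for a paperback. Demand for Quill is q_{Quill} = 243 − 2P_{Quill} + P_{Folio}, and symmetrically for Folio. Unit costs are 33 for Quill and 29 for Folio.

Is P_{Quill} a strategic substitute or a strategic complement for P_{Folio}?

strategic complements

Quill's profit: π = (P_{Quill} − 33)(243 − 2P_{Quill} + P_{Folio}).
∂π/∂P_{Quill} = 309 − 4P_{Quill} + P_{Folio} = 0 ⇒ P_{Quill} = 77.25 + 0.25P_{Folio}.
The best-response slope dP_{Quill}/dP_{Folio} = 0.25 > 0: the reaction function is upward-sloping, so the choices are strategic complements.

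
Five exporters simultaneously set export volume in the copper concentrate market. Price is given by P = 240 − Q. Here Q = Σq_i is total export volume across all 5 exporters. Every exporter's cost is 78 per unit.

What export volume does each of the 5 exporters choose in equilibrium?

A representative exporter's profit is π_i = q_i(240 − Q) − 78q_i, with Q = q_i + Σ_{j≠i} q_j.
First-order condition: 162 − 2q_i − Σ_{j≠i} q_j = 0.
In a symmetric equilibrium every exporter chooses the same q, so Σ_{j≠i} q_j = 4q. The condition becomes 162 − 6q = 0, giving q = 162/6 = 27.

27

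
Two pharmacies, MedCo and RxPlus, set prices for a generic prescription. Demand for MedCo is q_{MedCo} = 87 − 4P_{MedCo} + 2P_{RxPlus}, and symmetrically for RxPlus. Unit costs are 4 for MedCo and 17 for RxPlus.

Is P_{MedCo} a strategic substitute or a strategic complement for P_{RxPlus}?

MedCo's profit: π = (P_{MedCo} − 4)(87 − 4P_{MedCo} + 2P_{RxPlus}).
∂π/∂P_{MedCo} = 103 − 8P_{MedCo} + 2P_{RxPlus} = 0 ⇒ P_{MedCo} = 12.875 + 0.25P_{RxPlus}.
The best-response slope dP_{MedCo}/dP_{RxPlus} = 0.25 > 0: the reaction function is upward-sloping, so the choices are strategic complements.

strategic complements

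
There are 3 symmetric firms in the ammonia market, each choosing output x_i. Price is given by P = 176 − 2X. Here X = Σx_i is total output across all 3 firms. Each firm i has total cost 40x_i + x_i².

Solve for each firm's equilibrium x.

13.6

A representative firm's profit is π_i = x_i(176 − 2X) − 40x_i − x_i², with X = x_i + Σ_{j≠i} x_j.
First-order condition: 136 − 6x_i − 2Σ_{j≠i} x_j = 0.
With identical firms, set every x_j = x: then 136 − 6x − 4x = 0, i.e. x = 136/10 = 13.6.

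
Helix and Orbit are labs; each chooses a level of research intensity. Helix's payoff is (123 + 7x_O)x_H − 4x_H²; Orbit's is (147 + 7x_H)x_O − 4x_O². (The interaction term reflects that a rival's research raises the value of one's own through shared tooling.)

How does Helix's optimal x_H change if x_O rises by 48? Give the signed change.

42

Expanding Helix's payoff: 123x_H + 7x_Ox_H − 4x_H².
∂π/∂x_H = 123 + 7x_O − 8x_H = 0, so x_H = 15.375 + 0.875x_O.
The reaction-function slope is 0.875, so a 48-unit rise in x_O moves x_H by 0.875 × 48 = 42. Helix's best response rises — the actions are strategic complements.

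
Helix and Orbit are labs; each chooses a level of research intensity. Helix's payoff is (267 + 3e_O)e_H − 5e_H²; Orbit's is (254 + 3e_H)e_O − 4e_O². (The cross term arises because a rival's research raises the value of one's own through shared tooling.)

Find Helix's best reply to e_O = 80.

50.7

Expanding Helix's payoff: 267e_H + 3e_Oe_H − 5e_H².
∂π/∂e_H = 267 + 3e_O − 10e_H = 0, so e_H = 26.7 + 0.3e_O.
At e_O = 80: e_H = 26.7 + 0.3·80 = 50.7.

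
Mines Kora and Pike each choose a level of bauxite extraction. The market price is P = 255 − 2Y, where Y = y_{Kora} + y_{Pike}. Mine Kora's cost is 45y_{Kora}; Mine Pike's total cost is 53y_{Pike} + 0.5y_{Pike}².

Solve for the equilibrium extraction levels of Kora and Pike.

40.375, 24.25

Mine Kora's profit: π = y_{Kora}(255 − 2(y_{Kora} + y_{Pike})) − 45y_{Kora}.
∂π/∂y_{Kora} = 210 − 4y_{Kora} − 2y_{Pike} = 0, so y_{Kora} = 52.5 − 0.5y_{Pike}.
For Pike: ∂π/∂y_{Pike} = 202 − 5y_{Pike} − 2y_{Kora} = 0 ⇒ y_{Pike} = 40.4 − 0.4y_{Kora}.
Solving the two reaction functions simultaneously: (1 − (−0.5)(−0.4))y_{Kora} = 52.5 − 0.5·40.4, so 0.8y_{Kora} = 32.3 and y_{Kora} = 40.375.
Then y_{Pike} = 40.4 − 0.4·40.375 = 24.25.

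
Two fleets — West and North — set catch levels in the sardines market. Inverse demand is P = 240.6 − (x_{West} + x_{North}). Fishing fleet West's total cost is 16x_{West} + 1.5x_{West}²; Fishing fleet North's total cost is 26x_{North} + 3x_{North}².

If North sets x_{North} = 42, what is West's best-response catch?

Fishing fleet West's profit: π = x_{West}(240.6 − (x_{West} + x_{North})) − 16x_{West} − 1.5x_{West}².
∂π/∂x_{West} = 224.6 − 5x_{West} − x_{North} = 0, so x_{West} = 44.92 − 0.2x_{North}.
At x_{North} = 42: x_{West} = 44.92 − 0.2·42 = 36.52.

36.52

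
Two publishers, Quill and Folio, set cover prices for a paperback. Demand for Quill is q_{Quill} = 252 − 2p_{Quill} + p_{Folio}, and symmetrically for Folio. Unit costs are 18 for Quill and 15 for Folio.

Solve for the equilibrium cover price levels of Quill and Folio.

Quill's profit: π = (p_{Quill} − 18)(252 − 2p_{Quill} + p_{Folio}).
∂π/∂p_{Quill} = 288 − 4p_{Quill} + p_{Folio} = 0 ⇒ p_{Quill} = 72 + 0.25p_{Folio}.
Similarly p_{Folio} = 70.5 + 0.25p_{Quill}.
Solving the two reaction functions simultaneously: (1 − (0.25)(0.25))p_{Quill} = 72 + 0.25·70.5, so 0.9375p_{Quill} = 89.625 and p_{Quill} = 95.6.
Then p_{Folio} = 70.5 + 0.25·95.6 = 94.4.

95.6, 94.4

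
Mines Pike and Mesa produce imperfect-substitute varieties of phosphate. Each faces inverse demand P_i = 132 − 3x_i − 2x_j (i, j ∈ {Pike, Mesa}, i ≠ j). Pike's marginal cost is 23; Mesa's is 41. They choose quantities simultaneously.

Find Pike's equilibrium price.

Mine Pike's profit: π = x_{Pike}(132 − 3x_{Pike} − 2x_{Mesa}) − 23x_{Pike}.
∂π/∂x_{Pike} = 109 − 6x_{Pike} − 2x_{Mesa} = 0 ⇒ x_{Pike} = 109/6 − (1/3)x_{Mesa}.
Similarly x_{Mesa} = 91/6 − (1/3)x_{Pike}.
Solving the two reaction functions simultaneously: (1 − (−1/3)(−1/3))x_{Pike} = 109/6 − (1/3)·(91/6), so (8/9)x_{Pike} = 118/9 and x_{Pike} = 14.75.
Then x_{Mesa} = 91/6 − (1/3)·14.75 = 10.25.
P_{Pike} = 132 − 3·14.75 − 2·10.25 = 67.25.

67.25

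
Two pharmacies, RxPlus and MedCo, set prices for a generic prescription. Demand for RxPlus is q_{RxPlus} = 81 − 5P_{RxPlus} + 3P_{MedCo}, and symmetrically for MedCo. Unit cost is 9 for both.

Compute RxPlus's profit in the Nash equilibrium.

405

RxPlus's profit: π = (P_{RxPlus} − 9)(81 − 5P_{RxPlus} + 3P_{MedCo}).
∂π/∂P_{RxPlus} = 126 − 10P_{RxPlus} + 3P_{MedCo} = 0 ⇒ P_{RxPlus} = 12.6 + 0.3P_{MedCo}.
Setting P_{RxPlus} = P_{MedCo} in the reaction function: P_{RxPlus} = 12.6 + 0.3P_{RxPlus}, so P_{RxPlus} = 12.6 / 0.7 = 18.
q_{RxPlus} = 81 − 5·18 + 3·18 = 45.
Profit = (18 − 9)·45 = 405.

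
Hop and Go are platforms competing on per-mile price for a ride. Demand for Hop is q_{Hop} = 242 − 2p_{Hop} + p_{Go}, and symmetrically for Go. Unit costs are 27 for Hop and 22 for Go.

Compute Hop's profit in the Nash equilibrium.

10082

Hop's profit: π = (p_{Hop} − 27)(242 − 2p_{Hop} + p_{Go}).
∂π/∂p_{Hop} = 296 − 4p_{Hop} + p_{Go} = 0 ⇒ p_{Hop} = 74 + 0.25p_{Go}.
Similarly p_{Go} = 71.5 + 0.25p_{Hop}.
Substituting the second reaction function into the first: p_{Hop} = 74 + 0.25(71.5 + 0.25p_{Hop}), which gives 0.9375p_{Hop} = 91.875 ⇒ p_{Hop} = 98.
Then p_{Go} = 71.5 + 0.25·98 = 96.
q_{Hop} = 242 − 2·98 + 96 = 142.
Profit = (98 − 27)·142 = 10082.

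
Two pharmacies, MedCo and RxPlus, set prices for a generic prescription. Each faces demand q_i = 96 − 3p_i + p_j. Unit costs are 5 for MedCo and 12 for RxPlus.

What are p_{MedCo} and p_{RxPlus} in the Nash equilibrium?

22.8, 25.8

MedCo's profit: π = (p_{MedCo} − 5)(96 − 3p_{MedCo} + p_{RxPlus}).
∂π/∂p_{MedCo} = 111 − 6p_{MedCo} + p_{RxPlus} = 0 ⇒ p_{MedCo} = 18.5 + (1/6)p_{RxPlus}.
Similarly p_{RxPlus} = 22 + (1/6)p_{MedCo}.
Solving the two reaction functions simultaneously: (1 − (1/6)(1/6))p_{MedCo} = 18.5 + (1/6)·22, so (35/36)p_{MedCo} = 133/6 and p_{MedCo} = 22.8.
Then p_{RxPlus} = 22 + (1/6)·22.8 = 25.8.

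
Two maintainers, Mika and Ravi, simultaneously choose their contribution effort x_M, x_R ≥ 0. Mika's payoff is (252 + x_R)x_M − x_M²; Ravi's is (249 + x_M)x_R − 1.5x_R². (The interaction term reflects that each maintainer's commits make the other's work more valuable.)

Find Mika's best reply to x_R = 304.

278

Expanding Mika's payoff: 252x_M + x_Rx_M − x_M².
∂π/∂x_M = 252 + x_R − 2x_M = 0, so x_M = 126 + 0.5x_R.
At x_R = 304: x_M = 126 + 0.5·304 = 278.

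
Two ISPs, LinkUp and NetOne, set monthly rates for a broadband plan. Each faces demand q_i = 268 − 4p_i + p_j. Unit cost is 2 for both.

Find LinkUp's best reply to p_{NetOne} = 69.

43.125

LinkUp's profit: π = (p_{LinkUp} − 2)(268 − 4p_{LinkUp} + p_{NetOne}).
∂π/∂p_{LinkUp} = 276 − 8p_{LinkUp} + p_{NetOne} = 0 ⇒ p_{LinkUp} = 34.5 + 0.125p_{NetOne}.
At p_{NetOne} = 69: p_{LinkUp} = 34.5 + 0.125·69 = 43.125.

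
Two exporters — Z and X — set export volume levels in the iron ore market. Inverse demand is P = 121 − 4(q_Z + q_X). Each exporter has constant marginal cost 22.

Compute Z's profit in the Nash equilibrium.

Exporter Z's profit: π = q_Z(121 − 4(q_Z + q_X)) − 22q_Z.
∂π/∂q_Z = 99 − 8q_Z − 4q_X = 0, so q_Z = 12.375 − 0.5q_X.
The game is symmetric, so in equilibrium q_X = q_Z: the reaction function gives 1.5q_Z = 12.375, hence q_Z = 8.25.
Price P = 121 − 4·16.5 = 55.
Z's profit: (55 − 22)·8.25 = 272.25.

272.25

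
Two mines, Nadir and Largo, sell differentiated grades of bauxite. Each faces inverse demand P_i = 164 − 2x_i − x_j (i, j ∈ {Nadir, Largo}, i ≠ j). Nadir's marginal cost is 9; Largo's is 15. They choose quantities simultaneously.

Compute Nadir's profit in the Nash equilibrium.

Mine Nadir's profit: π = x_{Nadir}(164 − 2x_{Nadir} − x_{Largo}) − 9x_{Nadir}.
∂π/∂x_{Nadir} = 155 − 4x_{Nadir} − x_{Largo} = 0 ⇒ x_{Nadir} = 38.75 − 0.25x_{Largo}.
Similarly x_{Largo} = 37.25 − 0.25x_{Nadir}.
Substituting the second reaction function into the first: x_{Nadir} = 38.75 − 0.25(37.25 − 0.25x_{Nadir}), which gives 0.9375x_{Nadir} = 29.4375 ⇒ x_{Nadir} = 31.4.
Then x_{Largo} = 37.25 − 0.25·31.4 = 29.4.
P_{Nadir} = 164 − 2·31.4 − 29.4 = 71.8.
Profit = (71.8 − 9)·31.4 = 1971.92.

1971.92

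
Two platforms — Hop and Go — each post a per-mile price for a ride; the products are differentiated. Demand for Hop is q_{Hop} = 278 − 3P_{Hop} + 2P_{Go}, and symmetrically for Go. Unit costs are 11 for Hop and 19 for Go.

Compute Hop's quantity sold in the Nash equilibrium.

Hop's profit: π = (P_{Hop} − 11)(278 − 3P_{Hop} + 2P_{Go}).
∂π/∂P_{Hop} = 311 − 6P_{Hop} + 2P_{Go} = 0 ⇒ P_{Hop} = 311/6 + (1/3)P_{Go}.
Similarly P_{Go} = 335/6 + (1/3)P_{Hop}.
Solving the two reaction functions simultaneously: (1 − (1/3)(1/3))P_{Hop} = 311/6 + (1/3)·(335/6), so (8/9)P_{Hop} = 634/9 and P_{Hop} = 79.25.
Then P_{Go} = 335/6 + (1/3)·79.25 = 82.25.
q_{Hop} = 278 − 3·79.25 + 2·82.25 = 204.75.

204.75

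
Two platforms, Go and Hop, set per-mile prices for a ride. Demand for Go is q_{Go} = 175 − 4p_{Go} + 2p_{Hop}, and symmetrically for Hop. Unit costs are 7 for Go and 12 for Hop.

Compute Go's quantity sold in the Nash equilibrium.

110

Go's profit: π = (p_{Go} − 7)(175 − 4p_{Go} + 2p_{Hop}).
∂π/∂p_{Go} = 203 − 8p_{Go} + 2p_{Hop} = 0 ⇒ p_{Go} = 25.375 + 0.25p_{Hop}.
Similarly p_{Hop} = 27.875 + 0.25p_{Go}.
Plugging p_{Hop} into Go's best response: p_{Go} = 25.375 + 0.25(27.875 + 0.25p_{Go}) ⇒ 0.9375p_{Go} = 1035/32, so p_{Go} = 34.5.
Then p_{Hop} = 27.875 + 0.25·34.5 = 36.5.
q_{Go} = 175 − 4·34.5 + 2·36.5 = 110.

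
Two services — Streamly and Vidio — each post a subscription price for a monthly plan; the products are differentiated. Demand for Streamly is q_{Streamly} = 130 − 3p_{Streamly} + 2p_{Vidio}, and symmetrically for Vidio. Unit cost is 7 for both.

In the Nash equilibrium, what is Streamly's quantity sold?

Streamly's profit: π = (p_{Streamly} − 7)(130 − 3p_{Streamly} + 2p_{Vidio}).
∂π/∂p_{Streamly} = 151 − 6p_{Streamly} + 2p_{Vidio} = 0 ⇒ p_{Streamly} = 151/6 + (1/3)p_{Vidio}.
Setting p_{Streamly} = p_{Vidio} in the reaction function: p_{Streamly} = 151/6 + (1/3)p_{Streamly}, so p_{Streamly} = (151/6) / (2/3) = 37.75.
q_{Streamly} = 130 − 3·37.75 + 2·37.75 = 92.25.

92.25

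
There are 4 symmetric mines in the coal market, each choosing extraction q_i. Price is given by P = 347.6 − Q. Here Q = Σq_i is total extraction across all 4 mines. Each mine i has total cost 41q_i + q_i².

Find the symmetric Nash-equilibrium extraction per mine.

43.8

A representative mine's profit is π_i = q_i(347.6 − Q) − 41q_i − q_i², with Q = q_i + Σ_{j≠i} q_j.
First-order condition: 306.6 − 4q_i − Σ_{j≠i} q_j = 0.
In a symmetric equilibrium every mine chooses the same q, so Σ_{j≠i} q_j = 3q. The condition becomes 306.6 − 7q = 0, giving q = 306.6/7 = 43.8.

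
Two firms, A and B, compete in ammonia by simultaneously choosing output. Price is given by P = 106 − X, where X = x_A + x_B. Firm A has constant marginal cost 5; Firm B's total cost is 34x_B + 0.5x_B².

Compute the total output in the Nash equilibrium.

54.8

Firm A's profit: π = x_A(106 − (x_A + x_B)) − 5x_A.
∂π/∂x_A = 101 − 2x_A − x_B = 0, so x_A = 50.5 − 0.5x_B.
For B: ∂π/∂x_B = 72 − 3x_B − x_A = 0 ⇒ x_B = 24 − (1/3)x_A.
Substituting the second reaction function into the first: x_A = 50.5 − 0.5(24 − (1/3)x_A), which gives (5/6)x_A = 38.5 ⇒ x_A = 46.2.
Then x_B = 24 − (1/3)·46.2 = 8.6.
Total output: 46.2 + 8.6 = 54.8.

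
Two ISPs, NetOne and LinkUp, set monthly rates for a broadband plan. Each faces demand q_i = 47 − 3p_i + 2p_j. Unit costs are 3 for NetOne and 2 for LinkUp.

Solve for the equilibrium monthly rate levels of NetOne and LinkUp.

NetOne's profit: π = (p_{NetOne} − 3)(47 − 3p_{NetOne} + 2p_{LinkUp}).
∂π/∂p_{NetOne} = 56 − 6p_{NetOne} + 2p_{LinkUp} = 0 ⇒ p_{NetOne} = 28/3 + (1/3)p_{LinkUp}.
Similarly p_{LinkUp} = 53/6 + (1/3)p_{NetOne}.
Substituting the second reaction function into the first: p_{NetOne} = 28/3 + (1/3)(53/6 + (1/3)p_{NetOne}), which gives (8/9)p_{NetOne} = 221/18 ⇒ p_{NetOne} = 13.8125.
Then p_{LinkUp} = 53/6 + (1/3)·13.8125 = 13.4375.

13.8125, 13.4375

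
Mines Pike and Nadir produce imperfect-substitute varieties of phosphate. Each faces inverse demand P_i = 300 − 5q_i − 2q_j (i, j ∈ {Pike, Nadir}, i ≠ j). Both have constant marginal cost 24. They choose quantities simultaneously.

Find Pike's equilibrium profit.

2645

Mine Pike's profit: π = q_{Pike}(300 − 5q_{Pike} − 2q_{Nadir}) − 24q_{Pike}.
∂π/∂q_{Pike} = 276 − 10q_{Pike} − 2q_{Nadir} = 0 ⇒ q_{Pike} = 27.6 − 0.2q_{Nadir}.
The game is symmetric, so in equilibrium q_{Nadir} = q_{Pike}: the reaction function gives 1.2q_{Pike} = 27.6, hence q_{Pike} = 23.
P_{Pike} = 300 − 5·23 − 2·23 = 139.
Profit = (139 − 24)·23 = 2645.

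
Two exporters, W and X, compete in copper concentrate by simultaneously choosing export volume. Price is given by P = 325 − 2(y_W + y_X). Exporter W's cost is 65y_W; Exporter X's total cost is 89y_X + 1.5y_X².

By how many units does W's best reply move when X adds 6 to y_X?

Exporter W's profit: π = y_W(325 − 2(y_W + y_X)) − 65y_W.
∂π/∂y_W = 260 − 4y_W − 2y_X = 0, so y_W = 65 − 0.5y_X.
The reaction-function slope is −0.5, so a 6-unit rise in y_X moves y_W by −0.5 × 6 = −3. W's best response falls — the actions are strategic substitutes.

-3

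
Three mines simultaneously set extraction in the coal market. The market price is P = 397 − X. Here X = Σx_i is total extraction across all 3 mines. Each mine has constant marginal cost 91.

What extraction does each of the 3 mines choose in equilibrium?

76.5

A representative mine's profit is π_i = x_i(397 − X) − 91x_i, with X = x_i + Σ_{j≠i} x_j.
First-order condition: 306 − 2x_i − Σ_{j≠i} x_j = 0.
With identical mines, set every x_j = x: then 306 − 2x − 2x = 0, i.e. x = 306/4 = 76.5.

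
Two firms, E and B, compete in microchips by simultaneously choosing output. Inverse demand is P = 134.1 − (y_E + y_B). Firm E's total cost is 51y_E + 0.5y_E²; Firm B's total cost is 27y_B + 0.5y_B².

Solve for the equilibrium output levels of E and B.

Firm E's profit: π = y_E(134.1 − (y_E + y_B)) − 51y_E − 0.5y_E².
∂π/∂y_E = 83.1 − 3y_E − y_B = 0, so y_E = 27.7 − (1/3)y_B.
By the same steps for B: y_B = 35.7 − (1/3)y_E.
Solving the two reaction functions simultaneously: (1 − (−1/3)(−1/3))y_E = 27.7 − (1/3)·35.7, so (8/9)y_E = 15.8 and y_E = 17.775.
Then y_B = 35.7 − (1/3)·17.775 = 29.775.

17.775, 29.775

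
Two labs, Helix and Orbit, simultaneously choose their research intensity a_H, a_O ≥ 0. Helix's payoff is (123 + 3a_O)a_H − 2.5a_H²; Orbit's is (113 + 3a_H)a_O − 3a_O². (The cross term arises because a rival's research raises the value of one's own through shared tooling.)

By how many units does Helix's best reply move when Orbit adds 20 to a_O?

Expanding Helix's payoff: 123a_H + 3a_Oa_H − 2.5a_H².
∂π/∂a_H = 123 + 3a_O − 5a_H = 0, so a_H = 24.6 + 0.6a_O.
The reaction-function slope is 0.6, so a 20-unit rise in a_O moves a_H by 0.6 × 20 = 12. Helix's best response rises — the actions are strategic complements.

12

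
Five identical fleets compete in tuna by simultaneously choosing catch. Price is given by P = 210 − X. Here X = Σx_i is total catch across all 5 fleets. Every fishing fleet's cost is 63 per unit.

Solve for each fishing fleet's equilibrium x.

A representative fishing fleet's profit is π_i = x_i(210 − X) − 63x_i, with X = x_i + Σ_{j≠i} x_j.
First-order condition: 147 − 2x_i − Σ_{j≠i} x_j = 0.
Imposing symmetry (x_j = x for all j) turns Σ_{j≠i} x_j into 4x, so 147 = 6x and x = 24.5.

24.5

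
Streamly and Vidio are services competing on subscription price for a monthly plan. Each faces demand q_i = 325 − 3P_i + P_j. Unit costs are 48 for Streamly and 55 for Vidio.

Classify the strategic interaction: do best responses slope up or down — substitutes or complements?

Streamly's profit: π = (P_{Streamly} − 48)(325 − 3P_{Streamly} + P_{Vidio}).
∂π/∂P_{Streamly} = 469 − 6P_{Streamly} + P_{Vidio} = 0 ⇒ P_{Streamly} = 469/6 + (1/6)P_{Vidio}.
The best-response slope dP_{Streamly}/dP_{Vidio} = 1/6 > 0: the reaction function is upward-sloping, so the choices are strategic complements.

strategic complements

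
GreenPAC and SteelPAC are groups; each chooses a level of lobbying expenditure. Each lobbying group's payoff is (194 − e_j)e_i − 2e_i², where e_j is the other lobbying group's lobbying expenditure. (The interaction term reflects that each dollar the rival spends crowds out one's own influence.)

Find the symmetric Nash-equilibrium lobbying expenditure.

GreenPAC's payoff is (194 − e_S)e_G − 2e_G².
∂π/∂e_G = 194 − e_S − 4e_G = 0, so e_G = 48.5 − 0.25e_S.
By symmetry e_S = e_G; substituting into the reaction function, 1.25e_G = 48.5 and e_G = 38.8.

38.8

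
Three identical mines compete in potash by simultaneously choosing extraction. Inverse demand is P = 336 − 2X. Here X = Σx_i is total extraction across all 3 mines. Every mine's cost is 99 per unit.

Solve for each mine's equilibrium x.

A representative mine's profit is π_i = x_i(336 − 2X) − 99x_i, with X = x_i + Σ_{j≠i} x_j.
First-order condition: 237 − 4x_i − 2Σ_{j≠i} x_j = 0.
In a symmetric equilibrium every mine chooses the same x, so Σ_{j≠i} x_j = 2x. The condition becomes 237 − 8x = 0, giving x = 237/8 = 29.625.

29.625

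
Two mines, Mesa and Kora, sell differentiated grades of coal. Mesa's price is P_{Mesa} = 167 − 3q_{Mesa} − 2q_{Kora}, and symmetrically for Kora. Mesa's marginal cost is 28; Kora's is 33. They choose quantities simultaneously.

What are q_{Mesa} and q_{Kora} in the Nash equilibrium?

Mine Mesa's profit: π = q_{Mesa}(167 − 3q_{Mesa} − 2q_{Kora}) − 28q_{Mesa}.
∂π/∂q_{Mesa} = 139 − 6q_{Mesa} − 2q_{Kora} = 0 ⇒ q_{Mesa} = 139/6 − (1/3)q_{Kora}.
Similarly q_{Kora} = 67/3 − (1/3)q_{Mesa}.
Plugging q_{Kora} into Mesa's best response: q_{Mesa} = 139/6 − (1/3)(67/3 − (1/3)q_{Mesa}) ⇒ (8/9)q_{Mesa} = 283/18, so q_{Mesa} = 17.6875.
Then q_{Kora} = 67/3 − (1/3)·17.6875 = 16.4375.

17.6875, 16.4375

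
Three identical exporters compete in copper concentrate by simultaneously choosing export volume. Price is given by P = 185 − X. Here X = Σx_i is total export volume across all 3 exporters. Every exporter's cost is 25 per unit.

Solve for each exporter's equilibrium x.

40

A representative exporter's profit is π_i = x_i(185 − X) − 25x_i, with X = x_i + Σ_{j≠i} x_j.
First-order condition: 160 − 2x_i − Σ_{j≠i} x_j = 0.
With identical exporters, set every x_j = x: then 160 − 2x − 2x = 0, i.e. x = 160/4 = 40.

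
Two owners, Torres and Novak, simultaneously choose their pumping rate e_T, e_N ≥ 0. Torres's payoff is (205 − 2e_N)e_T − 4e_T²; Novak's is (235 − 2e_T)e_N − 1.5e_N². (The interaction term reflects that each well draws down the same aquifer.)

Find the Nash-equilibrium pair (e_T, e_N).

Expanding Torres's payoff: 205e_T − 2e_Ne_T − 4e_T².
∂π/∂e_T = 205 − 2e_N − 8e_T = 0, so e_T = 25.625 − 0.25e_N.
Likewise for Novak: e_N = 235/3 − (2/3)e_T.
Plugging e_N into Torres's best response: e_T = 25.625 − 0.25(235/3 − (2/3)e_T) ⇒ (5/6)e_T = 145/24, so e_T = 7.25.
Then e_N = 235/3 − (2/3)·7.25 = 73.5.

7.25, 73.5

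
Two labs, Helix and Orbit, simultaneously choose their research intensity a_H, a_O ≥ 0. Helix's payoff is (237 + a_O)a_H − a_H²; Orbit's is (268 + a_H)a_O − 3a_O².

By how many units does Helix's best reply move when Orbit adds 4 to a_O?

2

Expanding Helix's payoff: 237a_H + a_Oa_H − a_H².
∂π/∂a_H = 237 + a_O − 2a_H = 0, so a_H = 118.5 + 0.5a_O.
The reaction-function slope is 0.5, so a 4-unit rise in a_O moves a_H by 0.5 × 4 = 2. Helix's best response rises — the actions are strategic complements.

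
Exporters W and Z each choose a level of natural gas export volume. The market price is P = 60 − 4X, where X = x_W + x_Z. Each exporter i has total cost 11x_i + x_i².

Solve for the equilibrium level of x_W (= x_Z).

Exporter W's profit: π = x_W(60 − 4(x_W + x_Z)) − 11x_W − x_W².
∂π/∂x_W = 49 − 10x_W − 4x_Z = 0, so x_W = 4.9 − 0.4x_Z.
The game is symmetric, so in equilibrium x_Z = x_W: the reaction function gives 1.4x_W = 4.9, hence x_W = 3.5.

3.5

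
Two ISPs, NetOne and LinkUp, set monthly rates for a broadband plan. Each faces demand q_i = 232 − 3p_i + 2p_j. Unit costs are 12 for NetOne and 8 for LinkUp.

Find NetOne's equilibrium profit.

NetOne's profit: π = (p_{NetOne} − 12)(232 − 3p_{NetOne} + 2p_{LinkUp}).
∂π/∂p_{NetOne} = 268 − 6p_{NetOne} + 2p_{LinkUp} = 0 ⇒ p_{NetOne} = 134/3 + (1/3)p_{LinkUp}.
Similarly p_{LinkUp} = 128/3 + (1/3)p_{NetOne}.
Substituting the second reaction function into the first: p_{NetOne} = 134/3 + (1/3)(128/3 + (1/3)p_{NetOne}), which gives (8/9)p_{NetOne} = 530/9 ⇒ p_{NetOne} = 66.25.
Then p_{LinkUp} = 128/3 + (1/3)·66.25 = 64.75.
q_{NetOne} = 232 − 3·66.25 + 2·64.75 = 162.75.
Profit = (66.25 − 12)·162.75 = 8829.1875.

8829.1875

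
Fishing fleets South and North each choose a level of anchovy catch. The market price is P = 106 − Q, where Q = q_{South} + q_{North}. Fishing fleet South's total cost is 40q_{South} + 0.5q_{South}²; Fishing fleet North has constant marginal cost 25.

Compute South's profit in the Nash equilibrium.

156.06

Fishing fleet South's profit: π = q_{South}(106 − (q_{South} + q_{North})) − 40q_{South} − 0.5q_{South}².
∂π/∂q_{South} = 66 − 3q_{South} − q_{North} = 0, so q_{South} = 22 − (1/3)q_{North}.
For North: ∂π/∂q_{North} = 81 − 2q_{North} − q_{South} = 0 ⇒ q_{North} = 40.5 − 0.5q_{South}.
Solving the two reaction functions simultaneously: (1 − (−1/3)(−0.5))q_{South} = 22 − (1/3)·40.5, so (5/6)q_{South} = 8.5 and q_{South} = 10.2.
Then q_{North} = 40.5 − 0.5·10.2 = 35.4.
Price P = 106 − 45.6 = 60.4.
South's profit: (60.4 − 40)·10.2 − 0.5(10.2)² = 156.06.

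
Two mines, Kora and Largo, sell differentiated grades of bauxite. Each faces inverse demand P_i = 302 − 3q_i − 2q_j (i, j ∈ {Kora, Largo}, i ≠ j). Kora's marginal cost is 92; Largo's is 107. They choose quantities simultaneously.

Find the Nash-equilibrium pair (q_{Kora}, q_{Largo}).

27.1875, 23.4375

Mine Kora's profit: π = q_{Kora}(302 − 3q_{Kora} − 2q_{Largo}) − 92q_{Kora}.
∂π/∂q_{Kora} = 210 − 6q_{Kora} − 2q_{Largo} = 0 ⇒ q_{Kora} = 35 − (1/3)q_{Largo}.
Similarly q_{Largo} = 32.5 − (1/3)q_{Kora}.
Solving the two reaction functions simultaneously: (1 − (−1/3)(−1/3))q_{Kora} = 35 − (1/3)·32.5, so (8/9)q_{Kora} = 145/6 and q_{Kora} = 27.1875.
Then q_{Largo} = 32.5 − (1/3)·27.1875 = 23.4375.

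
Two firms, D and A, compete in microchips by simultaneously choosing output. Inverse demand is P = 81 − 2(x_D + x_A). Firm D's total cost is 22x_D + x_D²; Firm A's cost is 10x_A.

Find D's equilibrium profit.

Firm D's profit: π = x_D(81 − 2(x_D + x_A)) − 22x_D − x_D².
∂π/∂x_D = 59 − 6x_D − 2x_A = 0, so x_D = 59/6 − (1/3)x_A.
For A: ∂π/∂x_A = 71 − 4x_A − 2x_D = 0 ⇒ x_A = 17.75 − 0.5x_D.
Substituting the second reaction function into the first: x_D = 59/6 − (1/3)(17.75 − 0.5x_D), which gives (5/6)x_D = 47/12 ⇒ x_D = 4.7.
Then x_A = 17.75 − 0.5·4.7 = 15.4.
Price P = 81 − 2·20.1 = 40.8.
D's profit: (40.8 − 22)·4.7 − (4.7)² = 66.27.

66.27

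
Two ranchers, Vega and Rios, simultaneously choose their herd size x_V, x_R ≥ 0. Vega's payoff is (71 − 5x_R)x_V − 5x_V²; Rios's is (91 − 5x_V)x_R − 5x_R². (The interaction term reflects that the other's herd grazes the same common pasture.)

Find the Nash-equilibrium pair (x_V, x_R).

3.4, 7.4

Expanding Vega's payoff: 71x_V − 5x_Rx_V − 5x_V².
∂π/∂x_V = 71 − 5x_R − 10x_V = 0, so x_V = 7.1 − 0.5x_R.
Likewise for Rios: x_R = 9.1 − 0.5x_V.
Solving the two reaction functions simultaneously: (1 − (−0.5)(−0.5))x_V = 7.1 − 0.5·9.1, so 0.75x_V = 2.55 and x_V = 3.4.
Then x_R = 9.1 − 0.5·3.4 = 7.4.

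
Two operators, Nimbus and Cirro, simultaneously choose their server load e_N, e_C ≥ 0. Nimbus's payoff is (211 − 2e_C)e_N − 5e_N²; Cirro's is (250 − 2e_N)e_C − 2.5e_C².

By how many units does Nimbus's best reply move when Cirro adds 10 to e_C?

-2

Expanding Nimbus's payoff: 211e_N − 2e_Ce_N − 5e_N².
∂π/∂e_N = 211 − 2e_C − 10e_N = 0, so e_N = 21.1 − 0.2e_C.
The reaction-function slope is −0.2, so a 10-unit rise in e_C moves e_N by −0.2 × 10 = −2. Nimbus's best response falls — the actions are strategic substitutes.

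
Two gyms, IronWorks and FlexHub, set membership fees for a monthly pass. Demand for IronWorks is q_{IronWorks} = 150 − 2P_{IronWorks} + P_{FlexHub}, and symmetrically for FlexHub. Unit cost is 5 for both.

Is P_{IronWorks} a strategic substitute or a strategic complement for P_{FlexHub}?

strategic complements

IronWorks's profit: π = (P_{IronWorks} − 5)(150 − 2P_{IronWorks} + P_{FlexHub}).
∂π/∂P_{IronWorks} = 160 − 4P_{IronWorks} + P_{FlexHub} = 0 ⇒ P_{IronWorks} = 40 + 0.25P_{FlexHub}.
The best-response slope dP_{IronWorks}/dP_{FlexHub} = 0.25 > 0: the reaction function is upward-sloping, so the choices are strategic complements.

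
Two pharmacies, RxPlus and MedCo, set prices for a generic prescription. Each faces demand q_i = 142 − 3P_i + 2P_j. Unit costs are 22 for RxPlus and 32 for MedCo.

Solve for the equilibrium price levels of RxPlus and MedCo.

RxPlus's profit: π = (P_{RxPlus} − 22)(142 − 3P_{RxPlus} + 2P_{MedCo}).
∂π/∂P_{RxPlus} = 208 − 6P_{RxPlus} + 2P_{MedCo} = 0 ⇒ P_{RxPlus} = 104/3 + (1/3)P_{MedCo}.
Similarly P_{MedCo} = 119/3 + (1/3)P_{RxPlus}.
Solving the two reaction functions simultaneously: (1 − (1/3)(1/3))P_{RxPlus} = 104/3 + (1/3)·(119/3), so (8/9)P_{RxPlus} = 431/9 and P_{RxPlus} = 53.875.
Then P_{MedCo} = 119/3 + (1/3)·53.875 = 57.625.

53.875, 57.625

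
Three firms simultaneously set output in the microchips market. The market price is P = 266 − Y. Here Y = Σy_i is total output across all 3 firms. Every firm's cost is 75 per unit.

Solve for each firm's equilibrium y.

A representative firm's profit is π_i = y_i(266 − Y) − 75y_i, with Y = y_i + Σ_{j≠i} y_j.
First-order condition: 191 − 2y_i − Σ_{j≠i} y_j = 0.
Imposing symmetry (y_j = y for all j) turns Σ_{j≠i} y_j into 2y, so 191 = 4y and y = 47.75.

47.75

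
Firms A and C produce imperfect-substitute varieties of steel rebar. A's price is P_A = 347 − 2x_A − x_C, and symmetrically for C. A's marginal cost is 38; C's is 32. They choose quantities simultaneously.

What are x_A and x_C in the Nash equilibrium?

61.4, 63.4

Firm A's profit: π = x_A(347 − 2x_A − x_C) − 38x_A.
∂π/∂x_A = 309 − 4x_A − x_C = 0 ⇒ x_A = 77.25 − 0.25x_C.
Similarly x_C = 78.75 − 0.25x_A.
Solving the two reaction functions simultaneously: (1 − (−0.25)(−0.25))x_A = 77.25 − 0.25·78.75, so 0.9375x_A = 57.5625 and x_A = 61.4.
Then x_C = 78.75 − 0.25·61.4 = 63.4.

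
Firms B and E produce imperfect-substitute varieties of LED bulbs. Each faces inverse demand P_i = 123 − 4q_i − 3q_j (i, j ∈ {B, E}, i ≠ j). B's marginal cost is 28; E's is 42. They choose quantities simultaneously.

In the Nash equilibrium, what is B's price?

65.6

Firm B's profit: π = q_B(123 − 4q_B − 3q_E) − 28q_B.
∂π/∂q_B = 95 − 8q_B − 3q_E = 0 ⇒ q_B = 11.875 − 0.375q_E.
Similarly q_E = 10.125 − 0.375q_B.
Solving the two reaction functions simultaneously: (1 − (−0.375)(−0.375))q_B = 11.875 − 0.375·10.125, so (55/64)q_B = 517/64 and q_B = 9.4.
Then q_E = 10.125 − 0.375·9.4 = 6.6.
P_B = 123 − 4·9.4 − 3·6.6 = 65.6.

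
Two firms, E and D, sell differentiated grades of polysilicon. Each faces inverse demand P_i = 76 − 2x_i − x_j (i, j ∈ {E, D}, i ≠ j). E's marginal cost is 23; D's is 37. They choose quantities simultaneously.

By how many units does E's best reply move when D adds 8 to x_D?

Firm E's profit: π = x_E(76 − 2x_E − x_D) − 23x_E.
∂π/∂x_E = 53 − 4x_E − x_D = 0 ⇒ x_E = 13.25 − 0.25x_D.
The reaction-function slope is −0.25, so an 8-unit rise in x_D moves x_E by −0.25 × 8 = −2. E's best response falls — the actions are strategic substitutes.

-2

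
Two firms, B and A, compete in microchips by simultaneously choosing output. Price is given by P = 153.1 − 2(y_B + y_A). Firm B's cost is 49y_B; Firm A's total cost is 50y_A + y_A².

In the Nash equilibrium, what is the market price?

Firm B's profit: π = y_B(153.1 − 2(y_B + y_A)) − 49y_B.
∂π/∂y_B = 104.1 − 4y_B − 2y_A = 0, so y_B = 26.025 − 0.5y_A.
For A: ∂π/∂y_A = 103.1 − 6y_A − 2y_B = 0 ⇒ y_A = 1031/60 − (1/3)y_B.
Solving the two reaction functions simultaneously: (1 − (−0.5)(−1/3))y_B = 26.025 − 0.5·(1031/60), so (5/6)y_B = 523/30 and y_B = 20.92.
Then y_A = 1031/60 − (1/3)·20.92 = 10.21.
Equilibrium price: P = 153.1 − 2·31.13 = 90.84.

90.84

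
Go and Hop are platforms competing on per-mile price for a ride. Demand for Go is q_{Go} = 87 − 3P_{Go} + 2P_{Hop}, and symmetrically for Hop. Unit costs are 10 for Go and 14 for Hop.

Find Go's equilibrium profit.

Go's profit: π = (P_{Go} − 10)(87 − 3P_{Go} + 2P_{Hop}).
∂π/∂P_{Go} = 117 − 6P_{Go} + 2P_{Hop} = 0 ⇒ P_{Go} = 19.5 + (1/3)P_{Hop}.
Similarly P_{Hop} = 21.5 + (1/3)P_{Go}.
Solving the two reaction functions simultaneously: (1 − (1/3)(1/3))P_{Go} = 19.5 + (1/3)·21.5, so (8/9)P_{Go} = 80/3 and P_{Go} = 30.
Then P_{Hop} = 21.5 + (1/3)·30 = 31.5.
q_{Go} = 87 − 3·30 + 2·31.5 = 60.
Profit = (30 − 10)·60 = 1200.

1200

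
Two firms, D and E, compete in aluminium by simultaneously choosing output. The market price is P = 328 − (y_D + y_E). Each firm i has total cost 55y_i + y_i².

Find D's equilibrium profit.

5962.32

Firm D's profit: π = y_D(328 − (y_D + y_E)) − 55y_D − y_D².
∂π/∂y_D = 273 − 4y_D − y_E = 0, so y_D = 68.25 − 0.25y_E.
Setting y_D = y_E in the reaction function: y_D = 68.25 − 0.25y_D, so y_D = 68.25 / 1.25 = 54.6.
Price P = 328 − 109.2 = 218.8.
D's profit: (218.8 − 55)·54.6 − (54.6)² = 5962.32.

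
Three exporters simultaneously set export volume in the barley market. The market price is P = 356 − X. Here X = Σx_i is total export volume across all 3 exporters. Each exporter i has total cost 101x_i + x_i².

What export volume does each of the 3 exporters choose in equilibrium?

42.5

A representative exporter's profit is π_i = x_i(356 − X) − 101x_i − x_i², with X = x_i + Σ_{j≠i} x_j.
First-order condition: 255 − 4x_i − Σ_{j≠i} x_j = 0.
Imposing symmetry (x_j = x for all j) turns Σ_{j≠i} x_j into 2x, so 255 = 6x and x = 42.5.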